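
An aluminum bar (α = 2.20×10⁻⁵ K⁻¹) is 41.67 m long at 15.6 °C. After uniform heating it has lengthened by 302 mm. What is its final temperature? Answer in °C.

T = 345 °C

ΔL = αL₀ΔT ⇒ ΔT = ΔL / (αL₀)
ΔT = 302×10⁻³ m / (2.20×10⁻⁵ × 41.67 m) = 329.43 K
T = 15.6 + 329.43 = 345.03 °C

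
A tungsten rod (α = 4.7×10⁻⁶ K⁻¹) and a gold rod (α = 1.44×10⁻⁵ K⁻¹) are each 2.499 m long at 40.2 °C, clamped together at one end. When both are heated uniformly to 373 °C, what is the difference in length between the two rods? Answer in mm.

ΔT = 332.8 K
tungsten: ΔL = 4.7×10⁻⁶ × 2.499 m × 332.8 = 3.9088×10⁻³ m = 3.9088 mm
gold: ΔL = 1.44×10⁻⁵ × 2.499 m × 332.8 = 1.1976×10⁻² m = 11.976 mm
difference = 11.976 − 3.9088 = 8.0672 mm

8.07 mm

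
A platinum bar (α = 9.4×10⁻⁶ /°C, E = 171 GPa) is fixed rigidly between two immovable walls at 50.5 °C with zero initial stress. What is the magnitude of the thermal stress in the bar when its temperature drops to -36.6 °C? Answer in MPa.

Fully constrained: the free strain ε = αΔT is blocked, so σ = Eε = EαΔT.
|ΔT| = 87.1 K
σ = 171×10⁹ × 9.4×10⁻⁶ × 87.1 = 1.40×10⁸ Pa

σ = 140 MPa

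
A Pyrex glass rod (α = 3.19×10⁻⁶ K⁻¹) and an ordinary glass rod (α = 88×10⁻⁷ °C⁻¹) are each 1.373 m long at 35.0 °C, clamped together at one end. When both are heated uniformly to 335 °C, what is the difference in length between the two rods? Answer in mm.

ΔT = 300.0 K
Pyrex glass: ΔL = 3.19×10⁻⁶ × 1.373 m × 300.0 = 1.3140×10⁻³ m = 1.3140 mm
ordinary glass: ΔL = 88×10⁻⁷ × 1.373 m × 300.0 = 3.6247×10⁻³ m = 3.6247 mm
difference = 3.6247 − 1.3140 = 2.3107 mm

2.31 mm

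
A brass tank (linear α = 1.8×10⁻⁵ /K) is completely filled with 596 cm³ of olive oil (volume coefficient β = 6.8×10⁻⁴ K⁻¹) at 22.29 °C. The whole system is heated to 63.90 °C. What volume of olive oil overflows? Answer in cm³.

The tank also expands: β_container ≈ 3α = 5.4×10⁻⁵ /K
Net overflow = V₀(β_liq − 3α_cont)ΔT
β − 3α = 6.80×10⁻⁴ − 5.4×10⁻⁵ = 6.26×10⁻⁴ /K; ΔT = 41.61 K
ΔV = 596 × 6.26×10⁻⁴ × 41.61 = 15.5 cm³

15.5 cm³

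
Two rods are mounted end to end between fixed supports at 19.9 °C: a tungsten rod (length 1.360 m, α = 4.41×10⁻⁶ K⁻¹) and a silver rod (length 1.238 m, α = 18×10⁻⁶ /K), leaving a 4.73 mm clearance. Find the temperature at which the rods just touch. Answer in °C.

T = 187 °C

α₁L₁ = 5.9976×10⁻⁶ m/K, α₂L₂ = 2.2284×10⁻⁵ m/K → total 2.82816×10⁻⁵ m/K
ΔT = g/(α₁L₁+α₂L₂) = 4.73×10⁻³ / 2.82816×10⁻⁵ = 167.25 K
T = 19.9 + 167.25 = 187.15 °C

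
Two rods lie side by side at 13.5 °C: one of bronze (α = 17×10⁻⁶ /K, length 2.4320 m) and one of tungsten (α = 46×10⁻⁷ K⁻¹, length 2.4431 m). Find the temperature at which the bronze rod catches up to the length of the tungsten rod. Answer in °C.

T = 382.2 °C

L₁(1 + α₁ΔT) = L₂(1 + α₂ΔT) ⇒ ΔT = (L₂ − L₁)/(α₁L₁ − α₂L₂)
L₂ − L₁ = 2.4431 − 2.4320 = 1.11×10⁻² m
α₁L₁ − α₂L₂ = 17×10⁻⁶×2.4320 − 46×10⁻⁷×2.4431 = 3.010574×10⁻⁵ m/K
ΔT = 1.11×10⁻² / 3.010574×10⁻⁵ = 368.700 K
T = 13.5 + 368.700 = 382.200 °C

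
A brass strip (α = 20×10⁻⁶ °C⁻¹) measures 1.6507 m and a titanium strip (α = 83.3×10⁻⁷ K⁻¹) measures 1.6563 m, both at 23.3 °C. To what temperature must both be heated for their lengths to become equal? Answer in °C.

L₁(1 + α₁ΔT) = L₂(1 + α₂ΔT) ⇒ ΔT = (L₂ − L₁)/(α₁L₁ − α₂L₂)
L₂ − L₁ = 1.6563 − 1.6507 = 5.60×10⁻³ m
α₁L₁ − α₂L₂ = 20×10⁻⁶×1.6507 − 83.3×10⁻⁷×1.6563 = 1.9217021×10⁻⁵ m/K
ΔT = 5.60×10⁻³ / 1.9217021×10⁻⁵ = 291.408 K
T = 23.3 + 291.408 = 314.708 °C

T = 314.7 °C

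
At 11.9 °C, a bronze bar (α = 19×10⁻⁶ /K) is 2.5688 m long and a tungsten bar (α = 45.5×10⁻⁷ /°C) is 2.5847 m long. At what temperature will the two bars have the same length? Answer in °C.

L₁(1 + α₁ΔT) = L₂(1 + α₂ΔT) ⇒ ΔT = (L₂ − L₁)/(α₁L₁ − α₂L₂)
L₂ − L₁ = 2.5847 − 2.5688 = 1.59×10⁻² m
α₁L₁ − α₂L₂ = 19×10⁻⁶×2.5688 − 45.5×10⁻⁷×2.5847 = 3.7046815×10⁻⁵ m/K
ΔT = 1.59×10⁻² / 3.7046815×10⁻⁵ = 429.187 K
T = 11.9 + 429.187 = 441.087 °C

T = 441.1 °C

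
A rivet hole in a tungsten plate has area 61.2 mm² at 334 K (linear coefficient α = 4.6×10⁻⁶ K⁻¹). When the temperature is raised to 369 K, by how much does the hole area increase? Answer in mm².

Area coefficient ≈ 2α; |ΔT| = 35 K
ΔA = 2αA₀ΔT = 2(4.6×10⁻⁶)(61.2)(35) = 0.0197 mm²

ΔA = 0.0197 mm²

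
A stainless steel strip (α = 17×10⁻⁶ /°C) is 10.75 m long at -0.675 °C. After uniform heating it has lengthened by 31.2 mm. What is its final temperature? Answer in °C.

ΔL = αL₀ΔT ⇒ ΔT = ΔL / (αL₀)
ΔT = 31.2×10⁻³ m / (17×10⁻⁶ × 10.75 m) = 170.725 K
T = -0.675 + 170.725 = 170.050 °C

T = 170 °C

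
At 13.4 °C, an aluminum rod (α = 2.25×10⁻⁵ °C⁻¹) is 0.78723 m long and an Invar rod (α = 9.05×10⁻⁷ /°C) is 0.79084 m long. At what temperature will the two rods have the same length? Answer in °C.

Equal length when α₁L₁ΔT − α₂L₂ΔT = L₂ − L₁ = 3.61×10⁻³ m
α₁L₁ = 1.7712675×10⁻⁵, α₂L₂ = 7.157102×10⁻⁷ → Δ(αL) = 1.69969648×10⁻⁵ m/K
ΔT = 3.61×10⁻³ / 1.69969648×10⁻⁵ = 212.391 K, so T = 13.4 + 212.391 = 225.791 °C

T = 225.8 °C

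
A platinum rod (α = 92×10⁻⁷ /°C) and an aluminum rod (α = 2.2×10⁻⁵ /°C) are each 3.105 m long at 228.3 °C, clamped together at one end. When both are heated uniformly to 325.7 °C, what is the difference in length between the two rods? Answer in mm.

ΔT = 97.4 K
platinum: ΔL = 92×10⁻⁷ × 3.105 m × 97.4 = 2.7823×10⁻³ m = 2.7823 mm
aluminum: ΔL = 2.2×10⁻⁵ × 3.105 m × 97.4 = 6.6534×10⁻³ m = 6.6534 mm
difference = 6.6534 − 2.7823 = 3.8711 mm

3.87 mm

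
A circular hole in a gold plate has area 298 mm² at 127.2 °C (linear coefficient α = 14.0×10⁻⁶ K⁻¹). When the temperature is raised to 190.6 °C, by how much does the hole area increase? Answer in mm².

Area coefficient ≈ 2α; |ΔT| = 63.4 K
ΔA = 2αA₀ΔT = 2(14.0×10⁻⁶)(298)(63.4) = 0.529 mm²

ΔA = 0.529 mm²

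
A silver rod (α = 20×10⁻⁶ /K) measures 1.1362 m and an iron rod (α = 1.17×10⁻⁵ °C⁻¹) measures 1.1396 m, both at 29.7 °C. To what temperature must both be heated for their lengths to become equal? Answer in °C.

T = 391.8 °C

L₁(1 + α₁ΔT) = L₂(1 + α₂ΔT) ⇒ ΔT = (L₂ − L₁)/(α₁L₁ − α₂L₂)
L₂ − L₁ = 1.1396 − 1.1362 = 3.40×10⁻³ m
α₁L₁ − α₂L₂ = 20×10⁻⁶×1.1362 − 1.17×10⁻⁵×1.1396 = 9.39068×10⁻⁶ m/K
ΔT = 3.40×10⁻³ / 9.39068×10⁻⁶ = 362.061 K
T = 29.7 + 362.061 = 391.761 °C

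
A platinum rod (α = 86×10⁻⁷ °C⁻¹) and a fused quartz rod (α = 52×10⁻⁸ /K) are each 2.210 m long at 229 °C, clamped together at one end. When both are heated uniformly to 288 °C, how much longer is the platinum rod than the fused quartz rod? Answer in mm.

1.05 mm

ΔT = 59 K
platinum: ΔL = 86×10⁻⁷ × 2.210 m × 59 = 1.1214×10⁻³ m = 1.1214 mm
fused quartz: ΔL = 52×10⁻⁸ × 2.210 m × 59 = 6.7803×10⁻⁵ m = 0.067803 mm
difference = 1.1214 − 0.067803 = 1.053597 mm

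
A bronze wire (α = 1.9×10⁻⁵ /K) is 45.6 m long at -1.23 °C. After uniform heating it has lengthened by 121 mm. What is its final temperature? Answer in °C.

T = 138 °C

ΔL = αL₀ΔT ⇒ ΔT = ΔL / (αL₀)
ΔT = 121×10⁻³ m / (1.9×10⁻⁵ × 45.6 m) = 139.66 K
T = -1.23 + 139.66 = 138.43 °C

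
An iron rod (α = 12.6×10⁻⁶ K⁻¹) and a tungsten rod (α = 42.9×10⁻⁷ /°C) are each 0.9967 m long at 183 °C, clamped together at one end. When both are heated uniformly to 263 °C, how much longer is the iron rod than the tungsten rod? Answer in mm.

0.663 mm

ΔT = 80 K
iron: ΔL = 12.6×10⁻⁶ × 0.9967 m × 80 = 1.0047×10⁻³ m = 1.0047 mm
tungsten: ΔL = 42.9×10⁻⁷ × 0.9967 m × 80 = 3.4207×10⁻⁴ m = 0.34207 mm
difference = 1.0047 − 0.34207 = 0.66263 mm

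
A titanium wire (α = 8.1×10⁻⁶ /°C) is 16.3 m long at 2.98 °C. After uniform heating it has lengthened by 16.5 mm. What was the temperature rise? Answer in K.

ΔT = 125 K

ΔL = αL₀ΔT ⇒ ΔT = ΔL / (αL₀)
ΔT = 16.5×10⁻³ m / (8.1×10⁻⁶ × 16.3 m) = 124.97 K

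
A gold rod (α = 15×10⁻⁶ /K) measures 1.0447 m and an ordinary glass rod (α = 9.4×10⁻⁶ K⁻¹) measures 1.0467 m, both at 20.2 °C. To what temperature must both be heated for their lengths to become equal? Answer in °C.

T = 363.2 °C

Equal length when α₁L₁ΔT − α₂L₂ΔT = L₂ − L₁ = 2.00×10⁻³ m
α₁L₁ = 1.56705×10⁻⁵, α₂L₂ = 9.83898×10⁻⁶ → Δ(αL) = 5.83152×10⁻⁶ m/K
ΔT = 2.00×10⁻³ / 5.83152×10⁻⁶ = 342.964 K, so T = 20.2 + 342.964 = 363.164 °C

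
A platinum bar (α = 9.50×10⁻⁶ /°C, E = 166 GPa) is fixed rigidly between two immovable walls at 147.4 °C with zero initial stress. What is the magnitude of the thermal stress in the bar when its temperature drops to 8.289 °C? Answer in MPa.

σ = 219 MPa

Fully constrained: the free strain ε = αΔT is blocked, so σ = Eε = EαΔT.
|ΔT| = 139.111 K
σ = 166×10⁹ × 9.50×10⁻⁶ × 139.111 = 2.19×10⁸ Pa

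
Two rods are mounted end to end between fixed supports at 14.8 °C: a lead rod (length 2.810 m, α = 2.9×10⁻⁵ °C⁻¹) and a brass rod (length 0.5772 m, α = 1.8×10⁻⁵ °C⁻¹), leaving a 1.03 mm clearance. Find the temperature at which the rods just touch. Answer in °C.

T = 26.0 °C

Gap closes when ΔL₁ + ΔL₂ = 1.03 mm = 1.03×10⁻³ m
(α₁L₁ + α₂L₂)ΔT = g
α₁L₁ + α₂L₂ = 2.9×10⁻⁵×2.810 + 1.8×10⁻⁵×0.5772 = 9.18796×10⁻⁵ m/K
ΔT = 1.03×10⁻³ / 9.18796×10⁻⁵ = 11.210 K
T = 14.8 + 11.210 = 26.010 °C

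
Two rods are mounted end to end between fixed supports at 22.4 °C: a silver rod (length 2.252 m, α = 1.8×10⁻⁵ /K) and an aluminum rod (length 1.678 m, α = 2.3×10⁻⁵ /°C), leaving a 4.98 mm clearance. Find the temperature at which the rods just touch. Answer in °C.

Gap closes when ΔL₁ + ΔL₂ = 4.98 mm = 4.98×10⁻³ m
(α₁L₁ + α₂L₂)ΔT = g
α₁L₁ + α₂L₂ = 1.8×10⁻⁵×2.252 + 2.3×10⁻⁵×1.678 = 7.913×10⁻⁵ m/K
ΔT = 4.98×10⁻³ / 7.913×10⁻⁵ = 62.934 K
T = 22.4 + 62.934 = 85.334 °C

T = 85.3 °C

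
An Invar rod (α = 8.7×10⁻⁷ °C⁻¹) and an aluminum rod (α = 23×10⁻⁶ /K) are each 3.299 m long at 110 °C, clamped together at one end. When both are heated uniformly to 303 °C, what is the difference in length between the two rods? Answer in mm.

ΔT = 193 K
Invar: ΔL = 8.7×10⁻⁷ × 3.299 m × 193 = 5.5394×10⁻⁴ m = 0.55394 mm
aluminum: ΔL = 23×10⁻⁶ × 3.299 m × 193 = 1.4644×10⁻² m = 14.644 mm
difference = 14.644 − 0.55394 = 14.09006 mm

14.1 mm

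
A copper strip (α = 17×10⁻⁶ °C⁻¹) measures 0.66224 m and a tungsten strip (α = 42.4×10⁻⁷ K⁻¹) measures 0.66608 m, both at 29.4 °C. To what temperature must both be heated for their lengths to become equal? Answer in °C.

Equal length when α₁L₁ΔT − α₂L₂ΔT = L₂ − L₁ = 3.84×10⁻³ m
α₁L₁ = 1.125808×10⁻⁵, α₂L₂ = 2.8241792×10⁻⁶ → Δ(αL) = 8.4339008×10⁻⁶ m/K
ΔT = 3.84×10⁻³ / 8.4339008×10⁻⁶ = 455.305 K, so T = 29.4 + 455.305 = 484.705 °C

T = 484.7 °C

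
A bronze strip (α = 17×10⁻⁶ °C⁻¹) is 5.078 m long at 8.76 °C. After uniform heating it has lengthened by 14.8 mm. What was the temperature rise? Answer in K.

ΔL = αL₀ΔT ⇒ ΔT = ΔL / (αL₀)
ΔT = 14.8×10⁻³ m / (17×10⁻⁶ × 5.078 m) = 171.44 K

ΔT = 171 K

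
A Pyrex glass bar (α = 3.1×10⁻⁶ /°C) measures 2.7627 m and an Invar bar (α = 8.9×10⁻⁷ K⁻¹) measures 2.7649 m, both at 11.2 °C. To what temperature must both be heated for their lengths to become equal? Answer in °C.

L₁(1 + α₁ΔT) = L₂(1 + α₂ΔT) ⇒ ΔT = (L₂ − L₁)/(α₁L₁ − α₂L₂)
L₂ − L₁ = 2.7649 − 2.7627 = 2.20×10⁻³ m
α₁L₁ − α₂L₂ = 3.1×10⁻⁶×2.7627 − 8.9×10⁻⁷×2.7649 = 6.103609×10⁻⁶ m/K
ΔT = 2.20×10⁻³ / 6.103609×10⁻⁶ = 360.442 K
T = 11.2 + 360.442 = 371.642 °C

T = 371.6 °C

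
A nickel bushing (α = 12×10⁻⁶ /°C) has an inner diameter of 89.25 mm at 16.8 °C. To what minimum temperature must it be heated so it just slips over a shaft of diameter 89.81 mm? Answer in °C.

Required Δd = 89.81 − 89.25 = 0.56 mm
Δd = αd₀ΔT ⇒ ΔT = Δd/(αd₀) = 0.56 / (12×10⁻⁶ × 89.25) = 522.88 K
T_min = 16.8 + 522.88 = 539.68 °C

T = 540 °C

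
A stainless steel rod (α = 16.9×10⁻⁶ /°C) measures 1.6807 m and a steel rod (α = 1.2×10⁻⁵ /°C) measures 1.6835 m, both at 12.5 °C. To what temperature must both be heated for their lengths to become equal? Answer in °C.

T = 353.9 °C

Equal length when α₁L₁ΔT − α₂L₂ΔT = L₂ − L₁ = 2.80×10⁻³ m
α₁L₁ = 2.840383×10⁻⁵, α₂L₂ = 2.0202×10⁻⁵ → Δ(αL) = 8.20183×10⁻⁶ m/K
ΔT = 2.80×10⁻³ / 8.20183×10⁻⁶ = 341.387 K, so T = 12.5 + 341.387 = 353.887 °C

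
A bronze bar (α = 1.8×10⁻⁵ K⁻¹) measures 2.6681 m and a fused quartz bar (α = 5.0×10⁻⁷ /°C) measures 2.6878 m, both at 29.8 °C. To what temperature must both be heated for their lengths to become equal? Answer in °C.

T = 451.8 °C

Equal length when α₁L₁ΔT − α₂L₂ΔT = L₂ − L₁ = 1.97×10⁻² m
α₁L₁ = 4.80258×10⁻⁵, α₂L₂ = 1.3439×10⁻⁶ → Δ(αL) = 4.66819×10⁻⁵ m/K
ΔT = 1.97×10⁻² / 4.66819×10⁻⁵ = 422.005 K, so T = 29.8 + 422.005 = 451.805 °C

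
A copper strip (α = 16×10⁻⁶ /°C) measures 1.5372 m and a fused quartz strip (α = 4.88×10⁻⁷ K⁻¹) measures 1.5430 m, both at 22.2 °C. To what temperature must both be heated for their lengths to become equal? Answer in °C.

T = 265.5 °C

L₁(1 + α₁ΔT) = L₂(1 + α₂ΔT) ⇒ ΔT = (L₂ − L₁)/(α₁L₁ − α₂L₂)
L₂ − L₁ = 1.5430 − 1.5372 = 5.80×10⁻³ m
α₁L₁ − α₂L₂ = 16×10⁻⁶×1.5372 − 4.88×10⁻⁷×1.5430 = 2.3842216×10⁻⁵ m/K
ΔT = 5.80×10⁻³ / 2.3842216×10⁻⁵ = 243.266 K
T = 22.2 + 243.266 = 265.466 °C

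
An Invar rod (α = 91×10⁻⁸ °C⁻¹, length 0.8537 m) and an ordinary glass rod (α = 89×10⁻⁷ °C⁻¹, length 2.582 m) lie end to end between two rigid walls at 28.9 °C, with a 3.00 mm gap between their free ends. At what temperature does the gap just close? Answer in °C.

α₁L₁ = 7.76867×10⁻⁷ m/K, α₂L₂ = 2.29798×10⁻⁵ m/K → total 2.3756667×10⁻⁵ m/K
ΔT = g/(α₁L₁+α₂L₂) = 3.00×10⁻³ / 2.3756667×10⁻⁵ = 126.28 K
T = 28.9 + 126.28 = 155.18 °C

T = 155 °C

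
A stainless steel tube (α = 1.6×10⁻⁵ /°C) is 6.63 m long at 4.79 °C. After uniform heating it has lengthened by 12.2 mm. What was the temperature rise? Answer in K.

ΔT = 115 K

ΔL = αL₀ΔT ⇒ ΔT = ΔL / (αL₀)
ΔT = 12.2×10⁻³ m / (1.6×10⁻⁵ × 6.63 m) = 115.01 K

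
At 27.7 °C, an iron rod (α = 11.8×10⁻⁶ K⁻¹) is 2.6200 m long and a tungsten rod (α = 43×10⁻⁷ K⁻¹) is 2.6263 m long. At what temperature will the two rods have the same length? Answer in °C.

L₁(1 + α₁ΔT) = L₂(1 + α₂ΔT) ⇒ ΔT = (L₂ − L₁)/(α₁L₁ − α₂L₂)
L₂ − L₁ = 2.6263 − 2.6200 = 6.30×10⁻³ m
α₁L₁ − α₂L₂ = 11.8×10⁻⁶×2.6200 − 43×10⁻⁷×2.6263 = 1.962291×10⁻⁵ m/K
ΔT = 6.30×10⁻³ / 1.962291×10⁻⁵ = 321.053 K
T = 27.7 + 321.053 = 348.753 °C

T = 348.8 °C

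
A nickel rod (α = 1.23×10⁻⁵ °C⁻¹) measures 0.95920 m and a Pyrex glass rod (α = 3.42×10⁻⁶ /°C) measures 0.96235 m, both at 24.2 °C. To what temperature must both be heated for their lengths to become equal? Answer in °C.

Equal length when α₁L₁ΔT − α₂L₂ΔT = L₂ − L₁ = 3.15×10⁻³ m
α₁L₁ = 1.179816×10⁻⁵, α₂L₂ = 3.291237×10⁻⁶ → Δ(αL) = 8.506923×10⁻⁶ m/K
ΔT = 3.15×10⁻³ / 8.506923×10⁻⁶ = 370.287 K, so T = 24.2 + 370.287 = 394.487 °C

T = 394.5 °C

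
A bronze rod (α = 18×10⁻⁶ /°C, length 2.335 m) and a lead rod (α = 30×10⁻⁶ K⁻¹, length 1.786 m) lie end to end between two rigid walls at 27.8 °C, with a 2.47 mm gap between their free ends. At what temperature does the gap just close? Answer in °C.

T = 53.6 °C

α₁L₁ = 4.203×10⁻⁵ m/K, α₂L₂ = 5.358×10⁻⁵ m/K → total 9.561×10⁻⁵ m/K
ΔT = g/(α₁L₁+α₂L₂) = 2.47×10⁻³ / 9.561×10⁻⁵ = 25.834 K
T = 27.8 + 25.834 = 53.634 °C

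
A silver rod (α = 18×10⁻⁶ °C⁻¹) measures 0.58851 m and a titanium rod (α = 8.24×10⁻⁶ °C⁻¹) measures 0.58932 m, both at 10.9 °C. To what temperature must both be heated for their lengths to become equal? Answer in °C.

L₁(1 + α₁ΔT) = L₂(1 + α₂ΔT) ⇒ ΔT = (L₂ − L₁)/(α₁L₁ − α₂L₂)
L₂ − L₁ = 0.58932 − 0.58851 = 8.10×10⁻⁴ m
α₁L₁ − α₂L₂ = 18×10⁻⁶×0.58851 − 8.24×10⁻⁶×0.58932 = 5.7371832×10⁻⁶ m/K
ΔT = 8.10×10⁻⁴ / 5.7371832×10⁻⁶ = 141.184 K
T = 10.9 + 141.184 = 152.084 °C

T = 152.1 °C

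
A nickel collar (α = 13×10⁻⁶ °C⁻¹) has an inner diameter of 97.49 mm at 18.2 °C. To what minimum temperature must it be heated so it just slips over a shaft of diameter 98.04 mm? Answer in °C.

T = 452 °C

Required Δd = 98.04 − 97.49 = 0.55 mm
Δd = αd₀ΔT ⇒ ΔT = Δd/(αd₀) = 0.55 / (13×10⁻⁶ × 97.49) = 433.97 K
T_min = 18.2 + 433.97 = 452.17 °C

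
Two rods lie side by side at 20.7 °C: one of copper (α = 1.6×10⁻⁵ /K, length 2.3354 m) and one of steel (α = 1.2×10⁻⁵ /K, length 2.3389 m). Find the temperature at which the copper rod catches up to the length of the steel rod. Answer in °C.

L₁(1 + α₁ΔT) = L₂(1 + α₂ΔT) ⇒ ΔT = (L₂ − L₁)/(α₁L₁ − α₂L₂)
L₂ − L₁ = 2.3389 − 2.3354 = 3.50×10⁻³ m
α₁L₁ − α₂L₂ = 1.6×10⁻⁵×2.3354 − 1.2×10⁻⁵×2.3389 = 9.2996×10⁻⁶ m/K
ΔT = 3.50×10⁻³ / 9.2996×10⁻⁶ = 376.360 K
T = 20.7 + 376.360 = 397.060 °C

T = 397.1 °C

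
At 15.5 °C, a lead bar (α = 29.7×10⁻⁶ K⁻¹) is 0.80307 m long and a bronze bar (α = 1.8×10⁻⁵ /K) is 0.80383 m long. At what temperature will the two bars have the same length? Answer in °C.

L₁(1 + α₁ΔT) = L₂(1 + α₂ΔT) ⇒ ΔT = (L₂ − L₁)/(α₁L₁ − α₂L₂)
L₂ − L₁ = 0.80383 − 0.80307 = 7.60×10⁻⁴ m
α₁L₁ − α₂L₂ = 29.7×10⁻⁶×0.80307 − 1.8×10⁻⁵×0.80383 = 9.382239×10⁻⁶ m/K
ΔT = 7.60×10⁻⁴ / 9.382239×10⁻⁶ = 81.0041 K
T = 15.5 + 81.0041 = 96.5041 °C

T = 96.50 °C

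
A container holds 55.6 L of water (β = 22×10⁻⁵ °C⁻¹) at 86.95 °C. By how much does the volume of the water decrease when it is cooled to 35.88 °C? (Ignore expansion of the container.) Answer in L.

ΔV = 0.625 L

|ΔT| = |35.88 − 86.95| = 51.07 K
ΔV = βV₀ΔT = (22×10⁻⁵)(55.6)(51.07) = 0.625 L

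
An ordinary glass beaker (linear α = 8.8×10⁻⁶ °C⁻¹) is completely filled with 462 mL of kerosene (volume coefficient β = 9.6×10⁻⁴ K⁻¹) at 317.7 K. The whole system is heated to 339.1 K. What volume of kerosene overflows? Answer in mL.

9.23 mL

The beaker also expands: β_container ≈ 3α = 2.64×10⁻⁵ /K
Net overflow = V₀(β_liq − 3α_cont)ΔT
β − 3α = 9.60×10⁻⁴ − 2.64×10⁻⁵ = 9.336×10⁻⁴ /K; ΔT = 21.4 K
ΔV = 462 × 9.336×10⁻⁴ × 21.4 = 9.23 mL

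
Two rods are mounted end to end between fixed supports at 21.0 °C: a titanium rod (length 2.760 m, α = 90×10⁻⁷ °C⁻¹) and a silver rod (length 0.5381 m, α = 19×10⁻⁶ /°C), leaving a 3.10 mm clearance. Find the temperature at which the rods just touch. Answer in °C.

T = 109 °C

Gap closes when ΔL₁ + ΔL₂ = 3.10 mm = 3.10×10⁻³ m
(α₁L₁ + α₂L₂)ΔT = g
α₁L₁ + α₂L₂ = 90×10⁻⁷×2.760 + 19×10⁻⁶×0.5381 = 3.50639×10⁻⁵ m/K
ΔT = 3.10×10⁻³ / 3.50639×10⁻⁵ = 88.41 K
T = 21.0 + 88.41 = 109.41 °C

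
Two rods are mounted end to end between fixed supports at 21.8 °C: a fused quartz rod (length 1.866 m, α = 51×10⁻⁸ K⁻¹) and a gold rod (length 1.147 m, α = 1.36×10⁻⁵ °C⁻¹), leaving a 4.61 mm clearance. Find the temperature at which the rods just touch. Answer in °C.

T = 300 °C

Gap closes when ΔL₁ + ΔL₂ = 4.61 mm = 4.61×10⁻³ m
(α₁L₁ + α₂L₂)ΔT = g
α₁L₁ + α₂L₂ = 51×10⁻⁸×1.866 + 1.36×10⁻⁵×1.147 = 1.655086×10⁻⁵ m/K
ΔT = 4.61×10⁻³ / 1.655086×10⁻⁵ = 278.54 K
T = 21.8 + 278.54 = 300.34 °C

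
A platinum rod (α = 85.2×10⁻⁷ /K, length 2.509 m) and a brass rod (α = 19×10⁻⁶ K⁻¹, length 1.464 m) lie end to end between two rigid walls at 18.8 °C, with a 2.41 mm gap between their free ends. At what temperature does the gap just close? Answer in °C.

Gap closes when ΔL₁ + ΔL₂ = 2.41 mm = 2.41×10⁻³ m
(α₁L₁ + α₂L₂)ΔT = g
α₁L₁ + α₂L₂ = 85.2×10⁻⁷×2.509 + 19×10⁻⁶×1.464 = 4.919268×10⁻⁵ m/K
ΔT = 2.41×10⁻³ / 4.919268×10⁻⁵ = 48.991 K
T = 18.8 + 48.991 = 67.791 °C

T = 67.8 °C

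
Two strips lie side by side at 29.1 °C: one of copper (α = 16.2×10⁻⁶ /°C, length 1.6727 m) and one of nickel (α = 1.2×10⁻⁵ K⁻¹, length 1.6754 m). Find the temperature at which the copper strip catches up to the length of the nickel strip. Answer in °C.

T = 415.2 °C

L₁(1 + α₁ΔT) = L₂(1 + α₂ΔT) ⇒ ΔT = (L₂ − L₁)/(α₁L₁ − α₂L₂)
L₂ − L₁ = 1.6754 − 1.6727 = 2.70×10⁻³ m
α₁L₁ − α₂L₂ = 16.2×10⁻⁶×1.6727 − 1.2×10⁻⁵×1.6754 = 6.99294×10⁻⁶ m/K
ΔT = 2.70×10⁻³ / 6.99294×10⁻⁶ = 386.104 K
T = 29.1 + 386.104 = 415.204 °C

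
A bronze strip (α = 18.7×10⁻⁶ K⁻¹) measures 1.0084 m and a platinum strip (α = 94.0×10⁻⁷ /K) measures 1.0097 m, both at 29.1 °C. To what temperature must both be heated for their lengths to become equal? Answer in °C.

Equal length when α₁L₁ΔT − α₂L₂ΔT = L₂ − L₁ = 1.30×10⁻³ m
α₁L₁ = 1.885708×10⁻⁵, α₂L₂ = 9.49118×10⁻⁶ → Δ(αL) = 9.3659×10⁻⁶ m/K
ΔT = 1.30×10⁻³ / 9.3659×10⁻⁶ = 138.801 K, so T = 29.1 + 138.801 = 167.901 °C

T = 167.9 °C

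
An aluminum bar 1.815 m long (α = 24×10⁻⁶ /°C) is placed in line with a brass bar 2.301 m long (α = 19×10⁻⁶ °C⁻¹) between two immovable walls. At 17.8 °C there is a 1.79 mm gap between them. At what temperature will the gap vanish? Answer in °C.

T = 38.3 °C

Gap closes when ΔL₁ + ΔL₂ = 1.79 mm = 1.79×10⁻³ m
(α₁L₁ + α₂L₂)ΔT = g
α₁L₁ + α₂L₂ = 24×10⁻⁶×1.815 + 19×10⁻⁶×2.301 = 8.7279×10⁻⁵ m/K
ΔT = 1.79×10⁻³ / 8.7279×10⁻⁵ = 20.509 K
T = 17.8 + 20.509 = 38.309 °C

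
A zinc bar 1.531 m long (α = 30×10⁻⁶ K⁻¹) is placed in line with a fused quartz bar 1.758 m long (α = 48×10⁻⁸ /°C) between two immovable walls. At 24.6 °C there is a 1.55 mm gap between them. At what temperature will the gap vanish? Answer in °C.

α₁L₁ = 4.593×10⁻⁵ m/K, α₂L₂ = 8.4384×10⁻⁷ m/K → total 4.677384×10⁻⁵ m/K
ΔT = g/(α₁L₁+α₂L₂) = 1.55×10⁻³ / 4.677384×10⁻⁵ = 33.138 K
T = 24.6 + 33.138 = 57.738 °C

T = 57.7 °C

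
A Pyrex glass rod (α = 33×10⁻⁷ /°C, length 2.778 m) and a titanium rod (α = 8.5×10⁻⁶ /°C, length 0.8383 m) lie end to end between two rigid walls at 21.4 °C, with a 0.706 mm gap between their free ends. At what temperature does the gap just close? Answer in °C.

T = 64.7 °C

α₁L₁ = 9.1674×10⁻⁶ m/K, α₂L₂ = 7.12555×10⁻⁶ m/K → total 1.629295×10⁻⁵ m/K
ΔT = g/(α₁L₁+α₂L₂) = 7.06×10⁻⁴ / 1.629295×10⁻⁵ = 43.332 K
T = 21.4 + 43.332 = 64.732 °C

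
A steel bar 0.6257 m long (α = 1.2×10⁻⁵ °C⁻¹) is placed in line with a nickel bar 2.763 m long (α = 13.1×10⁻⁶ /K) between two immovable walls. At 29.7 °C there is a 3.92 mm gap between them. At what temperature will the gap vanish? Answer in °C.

T = 119 °C

Gap closes when ΔL₁ + ΔL₂ = 3.92 mm = 3.92×10⁻³ m
(α₁L₁ + α₂L₂)ΔT = g
α₁L₁ + α₂L₂ = 1.2×10⁻⁵×0.6257 + 13.1×10⁻⁶×2.763 = 4.37037×10⁻⁵ m/K
ΔT = 3.92×10⁻³ / 4.37037×10⁻⁵ = 89.69 K
T = 29.7 + 89.69 = 119.39 °C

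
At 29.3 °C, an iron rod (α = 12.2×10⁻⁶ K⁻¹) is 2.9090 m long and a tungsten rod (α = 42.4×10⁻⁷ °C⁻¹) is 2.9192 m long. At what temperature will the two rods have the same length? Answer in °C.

T = 470.6 °C

Equal length when α₁L₁ΔT − α₂L₂ΔT = L₂ − L₁ = 1.02×10⁻² m
α₁L₁ = 3.54898×10⁻⁵, α₂L₂ = 1.2377408×10⁻⁵ → Δ(αL) = 2.3112392×10⁻⁵ m/K
ΔT = 1.02×10⁻² / 2.3112392×10⁻⁵ = 441.322 K, so T = 29.3 + 441.322 = 470.622 °C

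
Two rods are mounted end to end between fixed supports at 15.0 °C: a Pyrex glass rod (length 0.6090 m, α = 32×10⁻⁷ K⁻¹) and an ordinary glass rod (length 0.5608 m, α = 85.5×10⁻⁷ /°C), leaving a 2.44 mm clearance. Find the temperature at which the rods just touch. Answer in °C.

α₁L₁ = 1.9488×10⁻⁶ m/K, α₂L₂ = 4.79484×10⁻⁶ m/K → total 6.74364×10⁻⁶ m/K
ΔT = g/(α₁L₁+α₂L₂) = 2.44×10⁻³ / 6.74364×10⁻⁶ = 361.82 K
T = 15.0 + 361.82 = 376.82 °C

T = 377 °C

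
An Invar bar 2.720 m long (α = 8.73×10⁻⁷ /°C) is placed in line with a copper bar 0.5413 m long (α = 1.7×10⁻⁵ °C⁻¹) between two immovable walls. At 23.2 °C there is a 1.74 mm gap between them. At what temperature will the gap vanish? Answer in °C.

T = 174 °C

α₁L₁ = 2.37456×10⁻⁶ m/K, α₂L₂ = 9.2021×10⁻⁶ m/K → total 1.157666×10⁻⁵ m/K
ΔT = g/(α₁L₁+α₂L₂) = 1.74×10⁻³ / 1.157666×10⁻⁵ = 150.30 K
T = 23.2 + 150.30 = 173.50 °C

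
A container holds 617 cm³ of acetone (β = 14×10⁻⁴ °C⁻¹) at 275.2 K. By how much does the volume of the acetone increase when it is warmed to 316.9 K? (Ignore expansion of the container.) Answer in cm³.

|ΔT| = |316.9 − 275.2| = 41.7 K
ΔV = βV₀ΔT = (14×10⁻⁴)(617)(41.7) = 36.0 cm³

ΔV = 36.0 cm³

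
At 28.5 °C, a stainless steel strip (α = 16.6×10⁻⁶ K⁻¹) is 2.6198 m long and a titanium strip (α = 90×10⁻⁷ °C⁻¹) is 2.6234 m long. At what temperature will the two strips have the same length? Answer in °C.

L₁(1 + α₁ΔT) = L₂(1 + α₂ΔT) ⇒ ΔT = (L₂ − L₁)/(α₁L₁ − α₂L₂)
L₂ − L₁ = 2.6234 − 2.6198 = 3.60×10⁻³ m
α₁L₁ − α₂L₂ = 16.6×10⁻⁶×2.6198 − 90×10⁻⁷×2.6234 = 1.987808×10⁻⁵ m/K
ΔT = 3.60×10⁻³ / 1.987808×10⁻⁵ = 181.104 K
T = 28.5 + 181.104 = 209.604 °C

T = 209.6 °C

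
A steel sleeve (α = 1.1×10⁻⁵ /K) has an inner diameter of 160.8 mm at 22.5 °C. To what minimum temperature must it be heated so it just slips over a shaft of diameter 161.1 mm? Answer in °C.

Required Δd = 161.1 − 160.8 = 0.3 mm
Δd = αd₀ΔT ⇒ ΔT = Δd/(αd₀) = 0.3 / (1.1×10⁻⁵ × 160.8) = 169.61 K
T_min = 22.5 + 169.61 = 192.11 °C

T = 192 °C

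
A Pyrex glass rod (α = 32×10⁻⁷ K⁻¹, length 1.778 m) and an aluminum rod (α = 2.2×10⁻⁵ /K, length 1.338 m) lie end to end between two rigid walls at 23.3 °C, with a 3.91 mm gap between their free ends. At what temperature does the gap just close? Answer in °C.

T = 135 °C

α₁L₁ = 5.6896×10⁻⁶ m/K, α₂L₂ = 2.9436×10⁻⁵ m/K → total 3.51256×10⁻⁵ m/K
ΔT = g/(α₁L₁+α₂L₂) = 3.91×10⁻³ / 3.51256×10⁻⁵ = 111.31 K
T = 23.3 + 111.31 = 134.61 °C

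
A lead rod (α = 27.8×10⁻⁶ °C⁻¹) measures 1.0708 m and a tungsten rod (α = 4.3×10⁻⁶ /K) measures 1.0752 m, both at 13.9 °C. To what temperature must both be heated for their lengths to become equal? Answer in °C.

T = 188.9 °C

Equal length when α₁L₁ΔT − α₂L₂ΔT = L₂ − L₁ = 4.40×10⁻³ m
α₁L₁ = 2.976824×10⁻⁵, α₂L₂ = 4.62336×10⁻⁶ → Δ(αL) = 2.514488×10⁻⁵ m/K
ΔT = 4.40×10⁻³ / 2.514488×10⁻⁵ = 174.986 K, so T = 13.9 + 174.986 = 188.886 °C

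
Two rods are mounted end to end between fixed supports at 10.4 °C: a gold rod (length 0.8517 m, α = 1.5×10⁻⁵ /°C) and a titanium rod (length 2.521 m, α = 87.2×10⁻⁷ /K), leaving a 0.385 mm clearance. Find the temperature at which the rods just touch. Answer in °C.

T = 21.5 °C

Gap closes when ΔL₁ + ΔL₂ = 0.385 mm = 3.85×10⁻⁴ m
(α₁L₁ + α₂L₂)ΔT = g
α₁L₁ + α₂L₂ = 1.5×10⁻⁵×0.8517 + 87.2×10⁻⁷×2.521 = 3.475862×10⁻⁵ m/K
ΔT = 3.85×10⁻⁴ / 3.475862×10⁻⁵ = 11.076 K
T = 10.4 + 11.076 = 21.476 °C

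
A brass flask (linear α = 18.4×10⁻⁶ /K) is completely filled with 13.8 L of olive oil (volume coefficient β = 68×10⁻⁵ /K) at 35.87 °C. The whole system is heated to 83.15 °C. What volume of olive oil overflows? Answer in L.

The flask also expands: β_container ≈ 3α = 5.52×10⁻⁵ /K
Net overflow = V₀(β_liq − 3α_cont)ΔT
β − 3α = 6.80×10⁻⁴ − 5.52×10⁻⁵ = 6.248×10⁻⁴ /K; ΔT = 47.28 K
ΔV = 13.8 × 6.248×10⁻⁴ × 47.28 = 0.408 L

0.408 L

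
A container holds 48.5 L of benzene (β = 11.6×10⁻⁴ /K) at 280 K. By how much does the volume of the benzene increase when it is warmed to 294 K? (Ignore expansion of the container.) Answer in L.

ΔV = 0.788 L

|ΔT| = |294 − 280| = 14 K
ΔV = βV₀ΔT = (11.6×10⁻⁴)(48.5)(14) = 0.788 L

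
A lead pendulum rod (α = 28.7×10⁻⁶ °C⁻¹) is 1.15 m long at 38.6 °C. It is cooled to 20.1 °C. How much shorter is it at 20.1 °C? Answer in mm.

ΔL = 0.611 mm

|ΔT| = |20.1 − 38.6| = 18.5 K
ΔL = αL₀ΔT = (28.7×10⁻⁶)(1.15)(18.5) = 6.11×10⁻⁴ m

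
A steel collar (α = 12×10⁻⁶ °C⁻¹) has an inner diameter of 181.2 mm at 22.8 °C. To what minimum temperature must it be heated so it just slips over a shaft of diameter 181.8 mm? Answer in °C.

Required Δd = 181.8 − 181.2 = 0.6 mm
Δd = αd₀ΔT ⇒ ΔT = Δd/(αd₀) = 0.6 / (12×10⁻⁶ × 181.2) = 275.94 K
T_min = 22.8 + 275.94 = 298.74 °C

T = 299 °C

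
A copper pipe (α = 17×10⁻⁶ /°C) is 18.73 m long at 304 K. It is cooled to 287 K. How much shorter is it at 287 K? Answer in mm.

|ΔT| = |287 − 304| = 17 K
ΔL = αL₀ΔT = (17×10⁻⁶)(18.73)(17) = 5.41×10⁻³ m

ΔL = 5.41 mm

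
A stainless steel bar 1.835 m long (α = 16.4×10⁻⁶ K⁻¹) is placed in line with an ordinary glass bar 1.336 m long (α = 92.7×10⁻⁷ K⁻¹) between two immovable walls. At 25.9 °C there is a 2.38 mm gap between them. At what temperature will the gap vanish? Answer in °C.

Gap closes when ΔL₁ + ΔL₂ = 2.38 mm = 2.38×10⁻³ m
(α₁L₁ + α₂L₂)ΔT = g
α₁L₁ + α₂L₂ = 16.4×10⁻⁶×1.835 + 92.7×10⁻⁷×1.336 = 4.247872×10⁻⁵ m/K
ΔT = 2.38×10⁻³ / 4.247872×10⁻⁵ = 56.028 K
T = 25.9 + 56.028 = 81.928 °C

T = 81.9 °C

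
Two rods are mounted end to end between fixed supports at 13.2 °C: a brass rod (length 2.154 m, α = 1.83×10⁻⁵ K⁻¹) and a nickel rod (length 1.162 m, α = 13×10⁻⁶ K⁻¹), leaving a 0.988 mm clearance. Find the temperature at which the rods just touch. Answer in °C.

T = 31.3 °C

Gap closes when ΔL₁ + ΔL₂ = 0.988 mm = 9.88×10⁻⁴ m
(α₁L₁ + α₂L₂)ΔT = g
α₁L₁ + α₂L₂ = 1.83×10⁻⁵×2.154 + 13×10⁻⁶×1.162 = 5.45242×10⁻⁵ m/K
ΔT = 9.88×10⁻⁴ / 5.45242×10⁻⁵ = 18.120 K
T = 13.2 + 18.120 = 31.320 °C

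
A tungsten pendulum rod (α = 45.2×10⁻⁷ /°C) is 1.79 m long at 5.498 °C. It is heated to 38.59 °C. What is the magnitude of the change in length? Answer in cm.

ΔL = 0.0268 cm

|ΔT| = |38.59 − 5.498| = 33.092 K
ΔL = αL₀ΔT = (45.2×10⁻⁷)(1.79)(33.092) = 2.68×10⁻⁴ m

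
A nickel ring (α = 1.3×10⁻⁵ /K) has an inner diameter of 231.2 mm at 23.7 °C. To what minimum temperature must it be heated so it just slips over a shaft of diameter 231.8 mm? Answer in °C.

T = 223 °C

Required Δd = 231.8 − 231.2 = 0.6 mm
Δd = αd₀ΔT ⇒ ΔT = Δd/(αd₀) = 0.6 / (1.3×10⁻⁵ × 231.2) = 199.63 K
T_min = 23.7 + 199.63 = 223.33 °C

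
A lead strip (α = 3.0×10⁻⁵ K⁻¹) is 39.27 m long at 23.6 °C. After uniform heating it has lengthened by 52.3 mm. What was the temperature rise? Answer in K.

ΔL = αL₀ΔT ⇒ ΔT = ΔL / (αL₀)
ΔT = 52.3×10⁻³ m / (3.0×10⁻⁵ × 39.27 m) = 44.394 K

ΔT = 44.4 K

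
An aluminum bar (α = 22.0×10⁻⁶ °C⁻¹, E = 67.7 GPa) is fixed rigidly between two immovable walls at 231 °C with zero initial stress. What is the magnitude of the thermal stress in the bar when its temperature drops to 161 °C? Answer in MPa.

Fully constrained: the free strain ε = αΔT is blocked, so σ = Eε = EαΔT.
|ΔT| = 70 K
σ = 67.7×10⁹ × 22.0×10⁻⁶ × 70 = 1.04×10⁸ Pa

σ = 104 MPa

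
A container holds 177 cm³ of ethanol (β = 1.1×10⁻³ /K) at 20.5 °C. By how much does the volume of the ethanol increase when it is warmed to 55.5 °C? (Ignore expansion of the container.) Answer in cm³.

ΔV = 6.81 cm³

|ΔT| = |55.5 − 20.5| = 35.0 K
ΔV = βV₀ΔT = (1.1×10⁻³)(177)(35.0) = 6.81 cm³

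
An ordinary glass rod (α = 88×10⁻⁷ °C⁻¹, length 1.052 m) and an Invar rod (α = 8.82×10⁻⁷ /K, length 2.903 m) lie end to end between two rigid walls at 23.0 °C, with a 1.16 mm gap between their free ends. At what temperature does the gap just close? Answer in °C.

T = 121 °C

α₁L₁ = 9.2576×10⁻⁶ m/K, α₂L₂ = 2.560446×10⁻⁶ m/K → total 1.1818046×10⁻⁵ m/K
ΔT = g/(α₁L₁+α₂L₂) = 1.16×10⁻³ / 1.1818046×10⁻⁵ = 98.15 K
T = 23.0 + 98.15 = 121.15 °C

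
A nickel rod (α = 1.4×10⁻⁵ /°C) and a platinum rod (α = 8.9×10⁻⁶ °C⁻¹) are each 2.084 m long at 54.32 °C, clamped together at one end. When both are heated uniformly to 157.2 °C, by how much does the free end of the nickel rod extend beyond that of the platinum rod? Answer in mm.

ΔT = 102.88 K
nickel: ΔL = 1.4×10⁻⁵ × 2.084 m × 102.88 = 3.0016×10⁻³ m = 3.0016 mm
platinum: ΔL = 8.9×10⁻⁶ × 2.084 m × 102.88 = 1.9082×10⁻³ m = 1.9082 mm
difference = 3.0016 − 1.9082 = 1.0934 mm

1.09 mm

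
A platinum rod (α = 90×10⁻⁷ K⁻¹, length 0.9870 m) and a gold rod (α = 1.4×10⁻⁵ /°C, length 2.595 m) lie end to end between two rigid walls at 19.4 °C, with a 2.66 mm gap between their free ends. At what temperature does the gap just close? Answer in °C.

T = 78.2 °C

Gap closes when ΔL₁ + ΔL₂ = 2.66 mm = 2.66×10⁻³ m
(α₁L₁ + α₂L₂)ΔT = g
α₁L₁ + α₂L₂ = 90×10⁻⁷×0.9870 + 1.4×10⁻⁵×2.595 = 4.5213×10⁻⁵ m/K
ΔT = 2.66×10⁻³ / 4.5213×10⁻⁵ = 58.833 K
T = 19.4 + 58.833 = 78.233 °C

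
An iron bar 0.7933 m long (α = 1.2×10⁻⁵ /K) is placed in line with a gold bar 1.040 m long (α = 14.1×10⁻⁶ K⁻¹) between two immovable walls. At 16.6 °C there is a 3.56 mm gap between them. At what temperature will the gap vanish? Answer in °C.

T = 164 °C

α₁L₁ = 9.5196×10⁻⁶ m/K, α₂L₂ = 1.4664×10⁻⁵ m/K → total 2.41836×10⁻⁵ m/K
ΔT = g/(α₁L₁+α₂L₂) = 3.56×10⁻³ / 2.41836×10⁻⁵ = 147.21 K
T = 16.6 + 147.21 = 163.81 °C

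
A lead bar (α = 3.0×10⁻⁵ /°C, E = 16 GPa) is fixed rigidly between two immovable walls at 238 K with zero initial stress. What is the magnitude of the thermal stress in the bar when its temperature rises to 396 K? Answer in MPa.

Fully constrained: the free strain ε = αΔT is blocked, so σ = Eε = EαΔT.
|ΔT| = 158 K
σ = 16.0×10⁹ × 3.0×10⁻⁵ × 158 = 7.58×10⁷ Pa

σ = 75.8 MPa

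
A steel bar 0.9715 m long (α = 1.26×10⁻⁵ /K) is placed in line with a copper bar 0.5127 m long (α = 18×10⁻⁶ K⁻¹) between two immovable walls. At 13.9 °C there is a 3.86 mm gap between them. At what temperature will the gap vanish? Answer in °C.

α₁L₁ = 1.22409×10⁻⁵ m/K, α₂L₂ = 9.2286×10⁻⁶ m/K → total 2.14695×10⁻⁵ m/K
ΔT = g/(α₁L₁+α₂L₂) = 3.86×10⁻³ / 2.14695×10⁻⁵ = 179.79 K
T = 13.9 + 179.79 = 193.69 °C

T = 194 °C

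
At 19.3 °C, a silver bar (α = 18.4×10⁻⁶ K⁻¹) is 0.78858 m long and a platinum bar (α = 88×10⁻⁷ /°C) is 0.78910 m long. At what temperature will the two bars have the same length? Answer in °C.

T = 88.03 °C

L₁(1 + α₁ΔT) = L₂(1 + α₂ΔT) ⇒ ΔT = (L₂ − L₁)/(α₁L₁ − α₂L₂)
L₂ − L₁ = 0.78910 − 0.78858 = 5.20×10⁻⁴ m
α₁L₁ − α₂L₂ = 18.4×10⁻⁶×0.78858 − 88×10⁻⁷×0.78910 = 7.565792×10⁻⁶ m/K
ΔT = 5.20×10⁻⁴ / 7.565792×10⁻⁶ = 68.7304 K
T = 19.3 + 68.7304 = 88.0304 °C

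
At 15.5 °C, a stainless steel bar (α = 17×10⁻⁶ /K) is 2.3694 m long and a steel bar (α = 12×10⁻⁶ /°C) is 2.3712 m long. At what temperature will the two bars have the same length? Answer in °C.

Equal length when α₁L₁ΔT − α₂L₂ΔT = L₂ − L₁ = 1.80×10⁻³ m
α₁L₁ = 4.02798×10⁻⁵, α₂L₂ = 2.84544×10⁻⁵ → Δ(αL) = 1.18254×10⁻⁵ m/K
ΔT = 1.80×10⁻³ / 1.18254×10⁻⁵ = 152.215 K, so T = 15.5 + 152.215 = 167.715 °C

T = 167.7 °C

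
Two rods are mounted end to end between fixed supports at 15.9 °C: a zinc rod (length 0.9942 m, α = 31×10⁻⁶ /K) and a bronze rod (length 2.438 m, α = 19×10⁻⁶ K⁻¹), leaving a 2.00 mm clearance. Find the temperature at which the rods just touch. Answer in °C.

Gap closes when ΔL₁ + ΔL₂ = 2.00 mm = 2.00×10⁻³ m
(α₁L₁ + α₂L₂)ΔT = g
α₁L₁ + α₂L₂ = 31×10⁻⁶×0.9942 + 19×10⁻⁶×2.438 = 7.71422×10⁻⁵ m/K
ΔT = 2.00×10⁻³ / 7.71422×10⁻⁵ = 25.926 K
T = 15.9 + 25.926 = 41.826 °C

T = 41.8 °C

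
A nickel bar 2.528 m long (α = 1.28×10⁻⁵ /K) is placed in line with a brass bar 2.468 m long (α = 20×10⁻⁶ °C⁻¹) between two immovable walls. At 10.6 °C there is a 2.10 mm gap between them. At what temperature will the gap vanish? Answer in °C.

T = 36.3 °C

α₁L₁ = 3.23584×10⁻⁵ m/K, α₂L₂ = 4.936×10⁻⁵ m/K → total 8.17184×10⁻⁵ m/K
ΔT = g/(α₁L₁+α₂L₂) = 2.10×10⁻³ / 8.17184×10⁻⁵ = 25.698 K
T = 10.6 + 25.698 = 36.298 °C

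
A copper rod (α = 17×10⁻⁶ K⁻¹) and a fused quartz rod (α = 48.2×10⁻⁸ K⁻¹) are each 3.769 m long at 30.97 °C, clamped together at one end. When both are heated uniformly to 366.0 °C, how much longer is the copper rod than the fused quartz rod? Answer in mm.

20.9 mm

ΔT = 335.03 K
copper: ΔL = 17×10⁻⁶ × 3.769 m × 335.03 = 2.1466×10⁻² m = 21.466 mm
fused quartz: ΔL = 48.2×10⁻⁸ × 3.769 m × 335.03 = 6.0863×10⁻⁴ m = 0.60863 mm
difference = 21.466 − 0.60863 = 20.85737 mm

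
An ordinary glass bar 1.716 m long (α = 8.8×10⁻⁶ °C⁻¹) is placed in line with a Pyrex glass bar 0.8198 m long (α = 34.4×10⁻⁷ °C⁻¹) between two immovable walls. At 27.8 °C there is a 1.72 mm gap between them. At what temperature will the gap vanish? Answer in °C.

T = 124 °C

α₁L₁ = 1.51008×10⁻⁵ m/K, α₂L₂ = 2.820112×10⁻⁶ m/K → total 1.7920912×10⁻⁵ m/K
ΔT = g/(α₁L₁+α₂L₂) = 1.72×10⁻³ / 1.7920912×10⁻⁵ = 95.98 K
T = 27.8 + 95.98 = 123.78 °C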